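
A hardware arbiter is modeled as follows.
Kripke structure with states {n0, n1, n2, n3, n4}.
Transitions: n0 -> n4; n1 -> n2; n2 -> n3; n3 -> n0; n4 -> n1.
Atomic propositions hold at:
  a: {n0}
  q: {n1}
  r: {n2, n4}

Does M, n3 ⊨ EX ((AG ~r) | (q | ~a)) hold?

No

Sat(~r) = {n0, n1, n3}
AG ~r: greatest fixpoint, start Z0 = {n0, n1, n3}, keep only states in Sat with every successor in Z. Z1 = {n3}; Z2 = ∅; fixed.
Sat(AG ~r) = ∅
Sat(~a) = {n1, n2, n3, n4}
Sat(q | ~a) = {n1, n2, n3, n4}
Sat((AG ~r) | (q | ~a)) = {n1, n2, n3, n4}
Sat(EX ((AG ~r) | (q | ~a))) = {s : some successor in {n1, n2, n3, n4}} = {n0, n1, n2, n4}
n3 ∉ Sat(EX ((AG ~r) | (q | ~a))) = {n0, n1, n2, n4}, so the formula does not hold at n3.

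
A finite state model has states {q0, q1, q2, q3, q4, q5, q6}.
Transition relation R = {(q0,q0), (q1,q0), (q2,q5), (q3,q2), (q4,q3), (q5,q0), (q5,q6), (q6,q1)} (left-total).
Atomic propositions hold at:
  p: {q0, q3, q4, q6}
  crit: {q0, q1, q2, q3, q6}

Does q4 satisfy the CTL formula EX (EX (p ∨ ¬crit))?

No

Sat(¬crit) = {q4, q5}
Sat(p ∨ ¬crit) = {q0, q3, q4, q5, q6}
Sat(EX (p ∨ ¬crit)) = {s : some successor in {q0, q3, q4, q5, q6}} = {q0, q1, q2, q4, q5}
Sat(EX (EX (p ∨ ¬crit))) = {s : some successor in {q0, q1, q2, q4, q5}} = {q0, q1, q2, q3, q5, q6}
q4 ∉ Sat(EX (EX (p ∨ ¬crit))) = {q0, q1, q2, q3, q5, q6}, so the formula does not hold at q4.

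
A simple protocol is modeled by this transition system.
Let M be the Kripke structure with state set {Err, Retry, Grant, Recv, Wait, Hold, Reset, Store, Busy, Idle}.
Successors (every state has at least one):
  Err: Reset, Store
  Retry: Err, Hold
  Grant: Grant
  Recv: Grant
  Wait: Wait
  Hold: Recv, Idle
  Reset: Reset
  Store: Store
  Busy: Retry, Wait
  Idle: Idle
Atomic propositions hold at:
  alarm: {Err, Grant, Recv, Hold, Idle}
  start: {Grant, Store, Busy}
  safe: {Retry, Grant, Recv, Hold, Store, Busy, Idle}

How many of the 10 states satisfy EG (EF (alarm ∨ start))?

Sat(alarm ∨ start) = {Err, Grant, Recv, Hold, Store, Busy, Idle}
EF (alarm ∨ start): least fixpoint, start Z0 = {Err, Grant, Recv, Hold, Store, Busy, Idle}, add states with some successor in Z. Z1 = {Err, Retry, Grant, Recv, Hold, Store, Busy, Idle}; fixed.
Sat(EF (alarm ∨ start)) = {Err, Retry, Grant, Recv, Hold, Store, Busy, Idle}
EG (EF (alarm ∨ start)): greatest fixpoint, start Z0 = {Err, Retry, Grant, Recv, Hold, Store, Busy, Idle}, keep only states in Sat with some successor in Z. Already a fixed point.
Sat(EG (EF (alarm ∨ start))) = {Err, Retry, Grant, Recv, Hold, Store, Busy, Idle}
|Sat(EG (EF (alarm ∨ start)))| = |{Err, Retry, Grant, Recv, Hold, Store, Busy, Idle}| = 8.

8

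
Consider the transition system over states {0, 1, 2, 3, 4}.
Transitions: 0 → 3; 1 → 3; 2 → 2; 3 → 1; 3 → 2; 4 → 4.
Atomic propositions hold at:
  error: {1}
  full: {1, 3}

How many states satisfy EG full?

EG full: greatest fixpoint, start Z0 = {1, 3}, keep only states in Sat with some successor in Z. Already a fixed point.
Sat(EG full) = {1, 3}
|Sat(EG full)| = |{1, 3}| = 2.

2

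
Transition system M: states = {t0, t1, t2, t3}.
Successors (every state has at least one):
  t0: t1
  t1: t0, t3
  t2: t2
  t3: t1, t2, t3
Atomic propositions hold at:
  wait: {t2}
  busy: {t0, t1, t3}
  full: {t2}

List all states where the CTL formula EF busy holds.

{t0, t1, t3}

EF busy: least fixpoint, start Z0 = {t0, t1, t3}, add states with some successor in Z. Already a fixed point.
Sat(EF busy) = {t0, t1, t3}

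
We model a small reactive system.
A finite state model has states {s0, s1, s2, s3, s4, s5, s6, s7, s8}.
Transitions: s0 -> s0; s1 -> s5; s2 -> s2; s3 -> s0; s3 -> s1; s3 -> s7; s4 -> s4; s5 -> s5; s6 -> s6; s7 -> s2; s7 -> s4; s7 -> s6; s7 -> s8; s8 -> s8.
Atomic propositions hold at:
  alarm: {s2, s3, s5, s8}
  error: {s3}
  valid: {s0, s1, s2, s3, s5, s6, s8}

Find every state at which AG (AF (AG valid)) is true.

{s0, s1, s2, s5, s6, s8}

AG valid: greatest fixpoint, start Z0 = {s0, s1, s2, s3, s5, s6, s8}, keep only states in Sat with every successor in Z. Z1 = {s0, s1, s2, s5, s6, s8}; fixed.
Sat(AG valid) = {s0, s1, s2, s5, s6, s8}
AF (AG valid): least fixpoint, start Z0 = {s0, s1, s2, s5, s6, s8}, add states with every successor in Z. Already a fixed point.
Sat(AF (AG valid)) = {s0, s1, s2, s5, s6, s8}
AG (AF (AG valid)): greatest fixpoint, start Z0 = {s0, s1, s2, s5, s6, s8}, keep only states in Sat with every successor in Z. Already a fixed point.
Sat(AG (AF (AG valid))) = {s0, s1, s2, s5, s6, s8}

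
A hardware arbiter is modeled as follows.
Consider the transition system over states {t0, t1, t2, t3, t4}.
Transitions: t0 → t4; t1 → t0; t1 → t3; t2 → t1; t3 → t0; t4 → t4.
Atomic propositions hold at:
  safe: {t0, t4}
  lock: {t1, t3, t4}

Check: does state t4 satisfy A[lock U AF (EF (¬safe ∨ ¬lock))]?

No

Sat(¬safe) = {t1, t2, t3}
Sat(¬lock) = {t0, t2}
Sat(¬safe ∨ ¬lock) = {t0, t1, t2, t3}
EF (¬safe ∨ ¬lock): least fixpoint, start Z0 = {t0, t1, t2, t3}, add states with some successor in Z. Already a fixed point.
Sat(EF (¬safe ∨ ¬lock)) = {t0, t1, t2, t3}
AF (EF (¬safe ∨ ¬lock)): least fixpoint, start Z0 = {t0, t1, t2, t3}, add states with every successor in Z. Already a fixed point.
Sat(AF (EF (¬safe ∨ ¬lock))) = {t0, t1, t2, t3}
A[lock U AF (EF (¬safe ∨ ¬lock))]: least fixpoint, start Z0 = Sat(AF (EF (¬safe ∨ ¬lock))) = {t0, t1, t2, t3}, add states in Sat(lock) with every successor in Z. Already a fixed point.
Sat(A[lock U AF (EF (¬safe ∨ ¬lock))]) = {t0, t1, t2, t3}
t4 ∉ Sat(A[lock U AF (EF (¬safe ∨ ¬lock))]) = {t0, t1, t2, t3}, so the formula does not hold at t4.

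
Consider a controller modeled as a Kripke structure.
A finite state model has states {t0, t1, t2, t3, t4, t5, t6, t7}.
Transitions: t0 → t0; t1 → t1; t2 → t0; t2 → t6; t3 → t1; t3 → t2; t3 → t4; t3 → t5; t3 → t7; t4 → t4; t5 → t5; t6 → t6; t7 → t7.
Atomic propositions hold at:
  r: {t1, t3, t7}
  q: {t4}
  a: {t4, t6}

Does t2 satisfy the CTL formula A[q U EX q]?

No

Sat(EX q) = {s : some successor in {t4}} = {t3, t4}
A[q U EX q]: least fixpoint, start Z0 = Sat(EX q) = {t3, t4}, add states in Sat(q) with every successor in Z. Already a fixed point.
Sat(A[q U EX q]) = {t3, t4}
t2 ∉ Sat(A[q U EX q]) = {t3, t4}, so the formula does not hold at t2.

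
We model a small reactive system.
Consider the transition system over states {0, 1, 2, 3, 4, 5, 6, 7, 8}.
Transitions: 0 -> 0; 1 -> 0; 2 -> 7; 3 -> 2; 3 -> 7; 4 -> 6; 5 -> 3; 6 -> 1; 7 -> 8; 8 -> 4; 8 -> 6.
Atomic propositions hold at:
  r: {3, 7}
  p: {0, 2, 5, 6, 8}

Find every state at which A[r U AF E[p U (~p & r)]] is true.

Sat(~p) = {1, 3, 4, 7}
Sat(~p & r) = {3, 7}
E[p U (~p & r)]: least fixpoint, start Z0 = Sat((~p & r)) = {3, 7}, add states in Sat(p) with some successor in Z. Z1 = {2, 3, 5, 7}; fixed.
Sat(E[p U (~p & r)]) = {2, 3, 5, 7}
AF E[p U (~p & r)]: least fixpoint, start Z0 = {2, 3, 5, 7}, add states with every successor in Z. Already a fixed point.
Sat(AF E[p U (~p & r)]) = {2, 3, 5, 7}
A[r U AF E[p U (~p & r)]]: least fixpoint, start Z0 = Sat(AF E[p U (~p & r)]) = {2, 3, 5, 7}, add states in Sat(r) with every successor in Z. Already a fixed point.
Sat(A[r U AF E[p U (~p & r)]]) = {2, 3, 5, 7}

{2, 3, 5, 7}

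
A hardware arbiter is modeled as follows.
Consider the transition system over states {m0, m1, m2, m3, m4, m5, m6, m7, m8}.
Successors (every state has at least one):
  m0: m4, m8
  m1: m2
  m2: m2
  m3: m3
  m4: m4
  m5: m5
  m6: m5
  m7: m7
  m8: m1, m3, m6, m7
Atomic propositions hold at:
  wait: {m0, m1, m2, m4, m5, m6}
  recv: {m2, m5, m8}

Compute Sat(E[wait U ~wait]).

Sat(~wait) = {m3, m7, m8}
E[wait U ~wait]: least fixpoint, start Z0 = Sat(~wait) = {m3, m7, m8}, add states in Sat(wait) with some successor in Z. Z1 = {m0, m3, m7, m8}; fixed.
Sat(E[wait U ~wait]) = {m0, m3, m7, m8}

{m0, m3, m7, m8}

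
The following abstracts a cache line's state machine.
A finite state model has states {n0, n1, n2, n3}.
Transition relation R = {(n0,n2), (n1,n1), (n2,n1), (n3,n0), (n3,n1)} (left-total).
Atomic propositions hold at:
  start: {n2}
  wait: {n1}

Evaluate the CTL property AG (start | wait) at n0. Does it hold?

No

Sat(start | wait) = {n1, n2}
AG (start | wait): greatest fixpoint, start Z0 = {n1, n2}, keep only states in Sat with every successor in Z. Already a fixed point.
Sat(AG (start | wait)) = {n1, n2}
n0 ∉ Sat(AG (start | wait)) = {n1, n2}, so the formula does not hold at n0.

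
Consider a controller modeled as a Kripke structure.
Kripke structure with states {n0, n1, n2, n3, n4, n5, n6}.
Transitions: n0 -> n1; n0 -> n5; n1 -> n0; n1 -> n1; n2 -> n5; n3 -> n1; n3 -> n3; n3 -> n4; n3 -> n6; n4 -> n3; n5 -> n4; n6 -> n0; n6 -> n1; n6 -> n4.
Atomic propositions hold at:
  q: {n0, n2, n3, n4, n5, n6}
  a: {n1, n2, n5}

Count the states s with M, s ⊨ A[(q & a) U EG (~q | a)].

1

Sat(q & a) = {n2, n5}
Sat(~q) = {n1}
Sat(~q | a) = {n1, n2, n5}
EG (~q | a): greatest fixpoint, start Z0 = {n1, n2, n5}, keep only states in Sat with some successor in Z. Z1 = {n1, n2}; Z2 = {n1}; fixed.
Sat(EG (~q | a)) = {n1}
A[(q & a) U EG (~q | a)]: least fixpoint, start Z0 = Sat(EG (~q | a)) = {n1}, add states in Sat(q & a) with every successor in Z. Already a fixed point.
Sat(A[(q & a) U EG (~q | a)]) = {n1}
|Sat(A[(q & a) U EG (~q | a)])| = |{n1}| = 1.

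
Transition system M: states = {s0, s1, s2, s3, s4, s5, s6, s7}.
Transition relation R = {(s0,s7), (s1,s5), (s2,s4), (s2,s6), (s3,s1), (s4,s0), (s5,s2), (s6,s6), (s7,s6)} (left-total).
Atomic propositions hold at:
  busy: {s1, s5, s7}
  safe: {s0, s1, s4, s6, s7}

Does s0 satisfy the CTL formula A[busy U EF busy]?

EF busy: least fixpoint, start Z0 = {s1, s5, s7}, add states with some successor in Z. Z1 = {s0, s1, s3, s5, s7}; Z2 = {s0, s1, s3, s4, s5, s7}; Z3 = {s0, s1, s2, s3, s4, s5, s7}; fixed.
Sat(EF busy) = {s0, s1, s2, s3, s4, s5, s7}
A[busy U EF busy]: least fixpoint, start Z0 = Sat(EF busy) = {s0, s1, s2, s3, s4, s5, s7}, add states in Sat(busy) with every successor in Z. Already a fixed point.
Sat(A[busy U EF busy]) = {s0, s1, s2, s3, s4, s5, s7}
s0 ∈ Sat(A[busy U EF busy]) = {s0, s1, s2, s3, s4, s5, s7}, so the formula holds at s0.

Yes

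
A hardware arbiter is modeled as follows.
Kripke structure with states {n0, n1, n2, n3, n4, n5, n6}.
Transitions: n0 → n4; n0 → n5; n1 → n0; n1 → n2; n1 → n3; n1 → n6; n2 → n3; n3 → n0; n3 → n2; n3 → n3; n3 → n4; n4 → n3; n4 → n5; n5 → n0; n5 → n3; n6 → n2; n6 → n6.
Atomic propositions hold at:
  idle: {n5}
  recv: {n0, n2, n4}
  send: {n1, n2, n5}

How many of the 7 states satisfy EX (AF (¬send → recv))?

6

Sat(¬send) = {n0, n3, n4, n6}
Sat(¬send → recv) = {n0, n1, n2, n4, n5}
AF (¬send → recv): least fixpoint, start Z0 = {n0, n1, n2, n4, n5}, add states with every successor in Z. Already a fixed point.
Sat(AF (¬send → recv)) = {n0, n1, n2, n4, n5}
Sat(EX (AF (¬send → recv))) = {s : some successor in {n0, n1, n2, n4, n5}} = {n0, n1, n3, n4, n5, n6}
|Sat(EX (AF (¬send → recv)))| = |{n0, n1, n3, n4, n5, n6}| = 6.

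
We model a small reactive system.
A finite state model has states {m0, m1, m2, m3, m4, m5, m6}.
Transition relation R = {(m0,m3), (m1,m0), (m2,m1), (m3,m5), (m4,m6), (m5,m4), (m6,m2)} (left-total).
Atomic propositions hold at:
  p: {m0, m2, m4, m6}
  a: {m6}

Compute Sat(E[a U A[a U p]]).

{m0, m2, m4, m6}

A[a U p]: least fixpoint, start Z0 = Sat(p) = {m0, m2, m4, m6}, add states in Sat(a) with every successor in Z. Already a fixed point.
Sat(A[a U p]) = {m0, m2, m4, m6}
E[a U A[a U p]]: least fixpoint, start Z0 = Sat(A[a U p]) = {m0, m2, m4, m6}, add states in Sat(a) with some successor in Z. Already a fixed point.
Sat(E[a U A[a U p]]) = {m0, m2, m4, m6}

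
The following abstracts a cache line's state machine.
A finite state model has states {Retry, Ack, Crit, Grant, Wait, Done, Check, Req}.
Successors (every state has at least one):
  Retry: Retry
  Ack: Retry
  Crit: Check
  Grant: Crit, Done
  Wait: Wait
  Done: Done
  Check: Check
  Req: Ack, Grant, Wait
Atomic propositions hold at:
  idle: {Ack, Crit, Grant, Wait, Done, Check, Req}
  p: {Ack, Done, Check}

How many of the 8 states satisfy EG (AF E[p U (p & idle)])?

Sat(p & idle) = {Ack, Done, Check}
E[p U (p & idle)]: least fixpoint, start Z0 = Sat((p & idle)) = {Ack, Done, Check}, add states in Sat(p) with some successor in Z. Already a fixed point.
Sat(E[p U (p & idle)]) = {Ack, Done, Check}
AF E[p U (p & idle)]: least fixpoint, start Z0 = {Ack, Done, Check}, add states with every successor in Z. Z1 = {Ack, Crit, Done, Check}; Z2 = {Ack, Crit, Grant, Done, Check}; fixed.
Sat(AF E[p U (p & idle)]) = {Ack, Crit, Grant, Done, Check}
EG (AF E[p U (p & idle)]): greatest fixpoint, start Z0 = {Ack, Crit, Grant, Done, Check}, keep only states in Sat with some successor in Z. Z1 = {Crit, Grant, Done, Check}; fixed.
Sat(EG (AF E[p U (p & idle)])) = {Crit, Grant, Done, Check}
|Sat(EG (AF E[p U (p & idle)]))| = |{Crit, Grant, Done, Check}| = 4.

4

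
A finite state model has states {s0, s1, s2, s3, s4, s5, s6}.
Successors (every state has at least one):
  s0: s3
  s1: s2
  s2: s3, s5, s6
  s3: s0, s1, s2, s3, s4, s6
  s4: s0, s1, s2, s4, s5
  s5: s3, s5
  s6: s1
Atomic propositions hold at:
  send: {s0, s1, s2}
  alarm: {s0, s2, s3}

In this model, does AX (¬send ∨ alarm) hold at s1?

Sat(¬send) = {s3, s4, s5, s6}
Sat(¬send ∨ alarm) = {s0, s2, s3, s4, s5, s6}
Sat(AX (¬send ∨ alarm)) = {s : every successor in {s0, s2, s3, s4, s5, s6}} = {s0, s1, s2, s5}
s1 ∈ Sat(AX (¬send ∨ alarm)) = {s0, s1, s2, s5}, so the formula holds at s1.

Yes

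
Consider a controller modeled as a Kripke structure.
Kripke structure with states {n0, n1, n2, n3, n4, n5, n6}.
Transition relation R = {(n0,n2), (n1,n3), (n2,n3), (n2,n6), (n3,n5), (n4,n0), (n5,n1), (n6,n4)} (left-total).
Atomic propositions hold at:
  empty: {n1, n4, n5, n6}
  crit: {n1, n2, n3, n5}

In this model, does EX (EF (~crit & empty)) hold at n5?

No

Sat(~crit) = {n0, n4, n6}
Sat(~crit & empty) = {n4, n6}
EF (~crit & empty): least fixpoint, start Z0 = {n4, n6}, add states with some successor in Z. Z1 = {n2, n4, n6}; Z2 = {n0, n2, n4, n6}; fixed.
Sat(EF (~crit & empty)) = {n0, n2, n4, n6}
Sat(EX (EF (~crit & empty))) = {s : some successor in {n0, n2, n4, n6}} = {n0, n2, n4, n6}
n5 ∉ Sat(EX (EF (~crit & empty))) = {n0, n2, n4, n6}, so the formula does not hold at n5.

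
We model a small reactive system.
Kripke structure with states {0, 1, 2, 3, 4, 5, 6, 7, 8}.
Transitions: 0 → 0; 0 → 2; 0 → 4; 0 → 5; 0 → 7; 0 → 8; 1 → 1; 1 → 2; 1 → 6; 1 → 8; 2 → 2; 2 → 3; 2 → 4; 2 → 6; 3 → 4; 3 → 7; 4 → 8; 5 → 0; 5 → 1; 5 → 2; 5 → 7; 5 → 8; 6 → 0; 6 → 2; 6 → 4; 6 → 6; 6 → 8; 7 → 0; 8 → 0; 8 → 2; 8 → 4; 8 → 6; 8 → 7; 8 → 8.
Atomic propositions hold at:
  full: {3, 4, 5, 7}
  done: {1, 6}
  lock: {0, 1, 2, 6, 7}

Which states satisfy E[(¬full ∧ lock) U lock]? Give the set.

Sat(¬full) = {0, 1, 2, 6, 8}
Sat(¬full ∧ lock) = {0, 1, 2, 6}
E[(¬full ∧ lock) U lock]: least fixpoint, start Z0 = Sat(lock) = {0, 1, 2, 6, 7}, add states in Sat(¬full ∧ lock) with some successor in Z. Already a fixed point.
Sat(E[(¬full ∧ lock) U lock]) = {0, 1, 2, 6, 7}

{0, 1, 2, 6, 7}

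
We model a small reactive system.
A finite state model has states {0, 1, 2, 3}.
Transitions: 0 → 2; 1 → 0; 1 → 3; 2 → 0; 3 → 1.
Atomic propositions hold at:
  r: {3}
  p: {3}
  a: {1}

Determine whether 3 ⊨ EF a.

EF a: least fixpoint, start Z0 = {1}, add states with some successor in Z. Z1 = {1, 3}; fixed.
Sat(EF a) = {1, 3}
3 ∈ Sat(EF a) = {1, 3}, so the formula holds at 3.

Yes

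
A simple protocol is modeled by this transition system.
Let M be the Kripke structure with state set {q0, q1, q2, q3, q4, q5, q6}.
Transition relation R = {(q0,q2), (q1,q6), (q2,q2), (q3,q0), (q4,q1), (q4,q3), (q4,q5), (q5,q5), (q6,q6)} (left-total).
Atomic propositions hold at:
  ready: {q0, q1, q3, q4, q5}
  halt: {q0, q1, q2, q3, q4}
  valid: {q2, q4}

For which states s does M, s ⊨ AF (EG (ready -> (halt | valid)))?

{q0, q1, q2, q3, q4, q6}

Sat(halt | valid) = {q0, q1, q2, q3, q4}
Sat(ready -> (halt | valid)) = {q0, q1, q2, q3, q4, q6}
EG (ready -> (halt | valid)): greatest fixpoint, start Z0 = {q0, q1, q2, q3, q4, q6}, keep only states in Sat with some successor in Z. Already a fixed point.
Sat(EG (ready -> (halt | valid))) = {q0, q1, q2, q3, q4, q6}
AF (EG (ready -> (halt | valid))): least fixpoint, start Z0 = {q0, q1, q2, q3, q4, q6}, add states with every successor in Z. Already a fixed point.
Sat(AF (EG (ready -> (halt | valid)))) = {q0, q1, q2, q3, q4, q6}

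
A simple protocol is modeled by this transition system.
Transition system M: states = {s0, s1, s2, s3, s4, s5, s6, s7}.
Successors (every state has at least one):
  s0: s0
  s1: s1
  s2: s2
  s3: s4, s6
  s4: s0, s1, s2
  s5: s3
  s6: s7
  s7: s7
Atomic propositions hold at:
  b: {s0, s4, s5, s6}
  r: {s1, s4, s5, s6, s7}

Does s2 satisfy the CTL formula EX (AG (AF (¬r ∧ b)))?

Sat(¬r) = {s0, s2, s3}
Sat(¬r ∧ b) = {s0}
AF (¬r ∧ b): least fixpoint, start Z0 = {s0}, add states with every successor in Z. Already a fixed point.
Sat(AF (¬r ∧ b)) = {s0}
AG (AF (¬r ∧ b)): greatest fixpoint, start Z0 = {s0}, keep only states in Sat with every successor in Z. Already a fixed point.
Sat(AG (AF (¬r ∧ b))) = {s0}
Sat(EX (AG (AF (¬r ∧ b)))) = {s : some successor in {s0}} = {s0, s4}
s2 ∉ Sat(EX (AG (AF (¬r ∧ b)))) = {s0, s4}, so the formula does not hold at s2.

No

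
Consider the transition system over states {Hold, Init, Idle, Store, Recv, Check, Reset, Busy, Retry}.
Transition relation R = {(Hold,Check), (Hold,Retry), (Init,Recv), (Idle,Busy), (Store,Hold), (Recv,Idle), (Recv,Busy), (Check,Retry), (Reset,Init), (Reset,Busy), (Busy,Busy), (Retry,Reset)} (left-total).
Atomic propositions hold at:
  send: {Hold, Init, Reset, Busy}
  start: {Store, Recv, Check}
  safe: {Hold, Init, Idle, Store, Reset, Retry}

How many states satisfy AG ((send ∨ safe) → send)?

Sat(send ∨ safe) = {Hold, Init, Idle, Store, Reset, Busy, Retry}
Sat((send ∨ safe) → send) = {Hold, Init, Recv, Check, Reset, Busy}
AG ((send ∨ safe) → send): greatest fixpoint, start Z0 = {Hold, Init, Recv, Check, Reset, Busy}, keep only states in Sat with every successor in Z. Z1 = {Init, Reset, Busy}; Z2 = {Reset, Busy}; Z3 = {Busy}; fixed.
Sat(AG ((send ∨ safe) → send)) = {Busy}
|Sat(AG ((send ∨ safe) → send))| = |{Busy}| = 1.

1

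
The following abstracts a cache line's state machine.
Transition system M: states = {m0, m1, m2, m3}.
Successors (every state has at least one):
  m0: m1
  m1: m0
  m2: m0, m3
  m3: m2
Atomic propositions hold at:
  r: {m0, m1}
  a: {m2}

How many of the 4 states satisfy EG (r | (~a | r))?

2

Sat(~a) = {m0, m1, m3}
Sat(~a | r) = {m0, m1, m3}
Sat(r | (~a | r)) = {m0, m1, m3}
EG (r | (~a | r)): greatest fixpoint, start Z0 = {m0, m1, m3}, keep only states in Sat with some successor in Z. Z1 = {m0, m1}; fixed.
Sat(EG (r | (~a | r))) = {m0, m1}
|Sat(EG (r | (~a | r)))| = |{m0, m1}| = 2.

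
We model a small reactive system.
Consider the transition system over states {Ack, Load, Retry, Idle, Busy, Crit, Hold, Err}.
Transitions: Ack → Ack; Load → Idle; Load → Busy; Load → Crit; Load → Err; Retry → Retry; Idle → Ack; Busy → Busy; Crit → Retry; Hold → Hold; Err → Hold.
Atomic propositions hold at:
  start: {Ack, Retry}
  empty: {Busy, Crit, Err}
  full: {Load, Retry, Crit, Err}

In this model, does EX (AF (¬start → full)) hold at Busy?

Sat(¬start) = {Load, Idle, Busy, Crit, Hold, Err}
Sat(¬start → full) = {Ack, Load, Retry, Crit, Err}
AF (¬start → full): least fixpoint, start Z0 = {Ack, Load, Retry, Crit, Err}, add states with every successor in Z. Z1 = {Ack, Load, Retry, Idle, Crit, Err}; fixed.
Sat(AF (¬start → full)) = {Ack, Load, Retry, Idle, Crit, Err}
Sat(EX (AF (¬start → full))) = {s : some successor in {Ack, Load, Retry, Idle, Crit, Err}} = {Ack, Load, Retry, Idle, Crit}
Busy ∉ Sat(EX (AF (¬start → full))) = {Ack, Load, Retry, Idle, Crit}, so the formula does not hold at Busy.

No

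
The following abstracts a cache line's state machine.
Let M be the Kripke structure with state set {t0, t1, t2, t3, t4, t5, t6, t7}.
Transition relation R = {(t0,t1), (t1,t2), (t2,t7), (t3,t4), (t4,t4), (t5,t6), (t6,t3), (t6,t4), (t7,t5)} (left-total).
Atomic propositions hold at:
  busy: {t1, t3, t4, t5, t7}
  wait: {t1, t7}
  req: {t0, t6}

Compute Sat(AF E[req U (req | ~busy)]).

Sat(~busy) = {t0, t2, t6}
Sat(req | ~busy) = {t0, t2, t6}
E[req U (req | ~busy)]: least fixpoint, start Z0 = Sat((req | ~busy)) = {t0, t2, t6}, add states in Sat(req) with some successor in Z. Already a fixed point.
Sat(E[req U (req | ~busy)]) = {t0, t2, t6}
AF E[req U (req | ~busy)]: least fixpoint, start Z0 = {t0, t2, t6}, add states with every successor in Z. Z1 = {t0, t1, t2, t5, t6}; Z2 = {t0, t1, t2, t5, t6, t7}; fixed.
Sat(AF E[req U (req | ~busy)]) = {t0, t1, t2, t5, t6, t7}

{t0, t1, t2, t5, t6, t7}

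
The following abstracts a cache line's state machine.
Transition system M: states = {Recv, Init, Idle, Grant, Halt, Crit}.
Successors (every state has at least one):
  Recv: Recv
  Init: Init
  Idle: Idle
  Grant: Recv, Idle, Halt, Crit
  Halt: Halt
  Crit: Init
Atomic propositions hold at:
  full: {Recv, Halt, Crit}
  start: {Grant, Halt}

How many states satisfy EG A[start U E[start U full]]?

E[start U full]: least fixpoint, start Z0 = Sat(full) = {Recv, Halt, Crit}, add states in Sat(start) with some successor in Z. Z1 = {Recv, Grant, Halt, Crit}; fixed.
Sat(E[start U full]) = {Recv, Grant, Halt, Crit}
A[start U E[start U full]]: least fixpoint, start Z0 = Sat(E[start U full]) = {Recv, Grant, Halt, Crit}, add states in Sat(start) with every successor in Z. Already a fixed point.
Sat(A[start U E[start U full]]) = {Recv, Grant, Halt, Crit}
EG A[start U E[start U full]]: greatest fixpoint, start Z0 = {Recv, Grant, Halt, Crit}, keep only states in Sat with some successor in Z. Z1 = {Recv, Grant, Halt}; fixed.
Sat(EG A[start U E[start U full]]) = {Recv, Grant, Halt}
|Sat(EG A[start U E[start U full]])| = |{Recv, Grant, Halt}| = 3.

3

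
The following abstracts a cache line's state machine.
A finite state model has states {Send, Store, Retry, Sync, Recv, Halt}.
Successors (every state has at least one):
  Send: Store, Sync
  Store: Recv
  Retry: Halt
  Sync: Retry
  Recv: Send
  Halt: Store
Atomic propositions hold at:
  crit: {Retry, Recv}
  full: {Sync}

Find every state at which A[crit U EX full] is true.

Sat(EX full) = {s : some successor in {Sync}} = {Send}
A[crit U EX full]: least fixpoint, start Z0 = Sat(EX full) = {Send}, add states in Sat(crit) with every successor in Z. Z1 = {Send, Recv}; fixed.
Sat(A[crit U EX full]) = {Send, Recv}

{Send, Recv}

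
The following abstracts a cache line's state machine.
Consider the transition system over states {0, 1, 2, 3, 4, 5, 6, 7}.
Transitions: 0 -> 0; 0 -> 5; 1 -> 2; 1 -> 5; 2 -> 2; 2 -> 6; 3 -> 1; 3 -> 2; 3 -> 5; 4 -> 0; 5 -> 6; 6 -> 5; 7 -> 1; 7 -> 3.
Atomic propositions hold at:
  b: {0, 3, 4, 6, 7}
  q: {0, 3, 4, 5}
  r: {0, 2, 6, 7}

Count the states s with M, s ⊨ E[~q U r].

Sat(~q) = {1, 2, 6, 7}
E[~q U r]: least fixpoint, start Z0 = Sat(r) = {0, 2, 6, 7}, add states in Sat(~q) with some successor in Z. Z1 = {0, 1, 2, 6, 7}; fixed.
Sat(E[~q U r]) = {0, 1, 2, 6, 7}
|Sat(E[~q U r])| = |{0, 1, 2, 6, 7}| = 5.

5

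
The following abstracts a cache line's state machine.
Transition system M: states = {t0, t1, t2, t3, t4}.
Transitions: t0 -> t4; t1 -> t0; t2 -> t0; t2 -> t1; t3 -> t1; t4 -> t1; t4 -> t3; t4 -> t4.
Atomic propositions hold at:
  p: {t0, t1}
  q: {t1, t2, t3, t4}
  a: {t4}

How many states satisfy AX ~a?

3

Sat(~a) = {t0, t1, t2, t3}
Sat(AX ~a) = {s : every successor in {t0, t1, t2, t3}} = {t1, t2, t3}
|Sat(AX ~a)| = |{t1, t2, t3}| = 3.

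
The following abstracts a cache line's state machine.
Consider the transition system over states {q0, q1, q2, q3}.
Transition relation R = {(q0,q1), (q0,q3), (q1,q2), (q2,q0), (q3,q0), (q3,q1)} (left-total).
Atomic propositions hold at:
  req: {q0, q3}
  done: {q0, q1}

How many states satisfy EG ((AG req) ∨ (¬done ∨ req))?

3

AG req: greatest fixpoint, start Z0 = {q0, q3}, keep only states in Sat with every successor in Z. Z1 = ∅; fixed.
Sat(AG req) = ∅
Sat(¬done) = {q2, q3}
Sat(¬done ∨ req) = {q0, q2, q3}
Sat((AG req) ∨ (¬done ∨ req)) = {q0, q2, q3}
EG ((AG req) ∨ (¬done ∨ req)): greatest fixpoint, start Z0 = {q0, q2, q3}, keep only states in Sat with some successor in Z. Already a fixed point.
Sat(EG ((AG req) ∨ (¬done ∨ req))) = {q0, q2, q3}
|Sat(EG ((AG req) ∨ (¬done ∨ req)))| = |{q0, q2, q3}| = 3.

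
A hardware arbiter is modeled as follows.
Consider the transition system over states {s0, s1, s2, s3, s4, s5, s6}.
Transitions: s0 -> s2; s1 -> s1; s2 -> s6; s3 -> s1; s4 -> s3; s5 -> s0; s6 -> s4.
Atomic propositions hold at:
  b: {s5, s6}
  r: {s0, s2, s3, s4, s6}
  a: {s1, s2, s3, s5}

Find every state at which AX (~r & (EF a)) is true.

{s1, s3}

Sat(~r) = {s1, s5}
EF a: least fixpoint, start Z0 = {s1, s2, s3, s5}, add states with some successor in Z. Z1 = {s0, s1, s2, s3, s4, s5}; Z2 = {s0, s1, s2, s3, s4, s5, s6}; fixed.
Sat(EF a) = {s0, s1, s2, s3, s4, s5, s6}
Sat(~r & (EF a)) = {s1, s5}
Sat(AX (~r & (EF a))) = {s : every successor in {s1, s5}} = {s1, s3}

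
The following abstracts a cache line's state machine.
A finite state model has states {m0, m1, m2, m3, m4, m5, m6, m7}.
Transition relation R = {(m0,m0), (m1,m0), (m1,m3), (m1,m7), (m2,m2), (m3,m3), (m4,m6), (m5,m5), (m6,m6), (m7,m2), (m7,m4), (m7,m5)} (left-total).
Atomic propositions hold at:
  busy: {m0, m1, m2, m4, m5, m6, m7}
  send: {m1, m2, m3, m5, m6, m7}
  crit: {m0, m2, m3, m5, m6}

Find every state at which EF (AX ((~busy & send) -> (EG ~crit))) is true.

{m0, m1, m2, m4, m5, m6, m7}

Sat(~busy) = {m3}
Sat(~busy & send) = {m3}
Sat(~crit) = {m1, m4, m7}
EG ~crit: greatest fixpoint, start Z0 = {m1, m4, m7}, keep only states in Sat with some successor in Z. Z1 = {m1, m7}; Z2 = {m1}; Z3 = ∅; fixed.
Sat(EG ~crit) = ∅
Sat((~busy & send) -> (EG ~crit)) = {m0, m1, m2, m4, m5, m6, m7}
Sat(AX ((~busy & send) -> (EG ~crit))) = {s : every successor in {m0, m1, m2, m4, m5, m6, m7}} = {m0, m2, m4, m5, m6, m7}
EF (AX ((~busy & send) -> (EG ~crit))): least fixpoint, start Z0 = {m0, m2, m4, m5, m6, m7}, add states with some successor in Z. Z1 = {m0, m1, m2, m4, m5, m6, m7}; fixed.
Sat(EF (AX ((~busy & send) -> (EG ~crit)))) = {m0, m1, m2, m4, m5, m6, m7}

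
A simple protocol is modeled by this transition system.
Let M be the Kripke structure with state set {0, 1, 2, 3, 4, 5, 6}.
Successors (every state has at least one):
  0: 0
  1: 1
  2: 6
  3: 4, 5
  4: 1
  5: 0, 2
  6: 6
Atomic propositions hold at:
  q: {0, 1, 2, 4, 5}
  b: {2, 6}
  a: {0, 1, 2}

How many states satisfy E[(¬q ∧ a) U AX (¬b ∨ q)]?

Sat(¬q) = {3, 6}
Sat(¬q ∧ a) = ∅
Sat(¬b) = {0, 1, 3, 4, 5}
Sat(¬b ∨ q) = {0, 1, 2, 3, 4, 5}
Sat(AX (¬b ∨ q)) = {s : every successor in {0, 1, 2, 3, 4, 5}} = {0, 1, 3, 4, 5}
E[(¬q ∧ a) U AX (¬b ∨ q)]: least fixpoint, start Z0 = Sat(AX (¬b ∨ q)) = {0, 1, 3, 4, 5}, add states in Sat(¬q ∧ a) with some successor in Z. Already a fixed point.
Sat(E[(¬q ∧ a) U AX (¬b ∨ q)]) = {0, 1, 3, 4, 5}
|Sat(E[(¬q ∧ a) U AX (¬b ∨ q)])| = |{0, 1, 3, 4, 5}| = 5.

5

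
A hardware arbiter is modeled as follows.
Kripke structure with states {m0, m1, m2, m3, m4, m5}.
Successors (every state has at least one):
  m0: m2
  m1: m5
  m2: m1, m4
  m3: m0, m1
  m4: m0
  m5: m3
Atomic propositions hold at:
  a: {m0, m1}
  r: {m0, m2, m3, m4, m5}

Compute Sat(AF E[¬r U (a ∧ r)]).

{m0, m4}

Sat(¬r) = {m1}
Sat(a ∧ r) = {m0}
E[¬r U (a ∧ r)]: least fixpoint, start Z0 = Sat((a ∧ r)) = {m0}, add states in Sat(¬r) with some successor in Z. Already a fixed point.
Sat(E[¬r U (a ∧ r)]) = {m0}
AF E[¬r U (a ∧ r)]: least fixpoint, start Z0 = {m0}, add states with every successor in Z. Z1 = {m0, m4}; fixed.
Sat(AF E[¬r U (a ∧ r)]) = {m0, m4}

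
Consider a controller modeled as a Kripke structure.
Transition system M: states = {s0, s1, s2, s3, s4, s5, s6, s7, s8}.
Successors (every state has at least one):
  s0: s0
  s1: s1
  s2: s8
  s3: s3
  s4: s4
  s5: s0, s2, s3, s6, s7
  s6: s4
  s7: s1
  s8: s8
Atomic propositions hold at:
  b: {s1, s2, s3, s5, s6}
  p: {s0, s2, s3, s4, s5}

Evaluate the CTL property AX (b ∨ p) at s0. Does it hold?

Yes

Sat(b ∨ p) = {s0, s1, s2, s3, s4, s5, s6}
Sat(AX (b ∨ p)) = {s : every successor in {s0, s1, s2, s3, s4, s5, s6}} = {s0, s1, s3, s4, s6, s7}
s0 ∈ Sat(AX (b ∨ p)) = {s0, s1, s3, s4, s6, s7}, so the formula holds at s0.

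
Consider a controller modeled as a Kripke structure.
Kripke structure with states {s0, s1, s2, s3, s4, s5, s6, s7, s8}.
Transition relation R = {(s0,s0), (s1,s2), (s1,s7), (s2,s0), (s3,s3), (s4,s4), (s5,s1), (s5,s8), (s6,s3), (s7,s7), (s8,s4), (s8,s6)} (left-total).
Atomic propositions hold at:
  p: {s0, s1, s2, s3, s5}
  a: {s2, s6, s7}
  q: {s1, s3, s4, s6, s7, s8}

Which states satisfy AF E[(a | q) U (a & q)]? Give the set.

{s1, s5, s6, s7, s8}

Sat(a | q) = {s1, s2, s3, s4, s6, s7, s8}
Sat(a & q) = {s6, s7}
E[(a | q) U (a & q)]: least fixpoint, start Z0 = Sat((a & q)) = {s6, s7}, add states in Sat(a | q) with some successor in Z. Z1 = {s1, s6, s7, s8}; fixed.
Sat(E[(a | q) U (a & q)]) = {s1, s6, s7, s8}
AF E[(a | q) U (a & q)]: least fixpoint, start Z0 = {s1, s6, s7, s8}, add states with every successor in Z. Z1 = {s1, s5, s6, s7, s8}; fixed.
Sat(AF E[(a | q) U (a & q)]) = {s1, s5, s6, s7, s8}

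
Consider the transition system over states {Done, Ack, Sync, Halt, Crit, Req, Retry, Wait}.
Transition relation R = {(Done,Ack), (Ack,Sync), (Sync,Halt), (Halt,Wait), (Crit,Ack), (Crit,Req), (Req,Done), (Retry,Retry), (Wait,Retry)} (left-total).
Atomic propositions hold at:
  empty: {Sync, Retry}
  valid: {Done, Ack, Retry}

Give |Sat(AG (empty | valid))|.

Sat(empty | valid) = {Done, Ack, Sync, Retry}
AG (empty | valid): greatest fixpoint, start Z0 = {Done, Ack, Sync, Retry}, keep only states in Sat with every successor in Z. Z1 = {Done, Ack, Retry}; Z2 = {Done, Retry}; Z3 = {Retry}; fixed.
Sat(AG (empty | valid)) = {Retry}
|Sat(AG (empty | valid))| = |{Retry}| = 1.

1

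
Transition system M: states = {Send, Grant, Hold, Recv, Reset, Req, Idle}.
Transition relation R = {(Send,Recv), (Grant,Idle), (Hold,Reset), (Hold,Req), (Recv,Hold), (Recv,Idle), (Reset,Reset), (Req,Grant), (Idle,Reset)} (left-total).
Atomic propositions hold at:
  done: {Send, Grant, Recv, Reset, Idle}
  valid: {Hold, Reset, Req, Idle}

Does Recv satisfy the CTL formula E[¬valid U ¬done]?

Sat(¬valid) = {Send, Grant, Recv}
Sat(¬done) = {Hold, Req}
E[¬valid U ¬done]: least fixpoint, start Z0 = Sat(¬done) = {Hold, Req}, add states in Sat(¬valid) with some successor in Z. Z1 = {Hold, Recv, Req}; Z2 = {Send, Hold, Recv, Req}; fixed.
Sat(E[¬valid U ¬done]) = {Send, Hold, Recv, Req}
Recv ∈ Sat(E[¬valid U ¬done]) = {Send, Hold, Recv, Req}, so the formula holds at Recv.

Yes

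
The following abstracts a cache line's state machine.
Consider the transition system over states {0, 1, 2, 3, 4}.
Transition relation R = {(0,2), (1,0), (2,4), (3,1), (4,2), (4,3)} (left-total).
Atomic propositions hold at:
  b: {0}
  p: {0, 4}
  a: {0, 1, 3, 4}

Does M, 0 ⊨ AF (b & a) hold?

Yes

Sat(b & a) = {0}
AF (b & a): least fixpoint, start Z0 = {0}, add states with every successor in Z. Z1 = {0, 1}; Z2 = {0, 1, 3}; fixed.
Sat(AF (b & a)) = {0, 1, 3}
0 ∈ Sat(AF (b & a)) = {0, 1, 3}, so the formula holds at 0.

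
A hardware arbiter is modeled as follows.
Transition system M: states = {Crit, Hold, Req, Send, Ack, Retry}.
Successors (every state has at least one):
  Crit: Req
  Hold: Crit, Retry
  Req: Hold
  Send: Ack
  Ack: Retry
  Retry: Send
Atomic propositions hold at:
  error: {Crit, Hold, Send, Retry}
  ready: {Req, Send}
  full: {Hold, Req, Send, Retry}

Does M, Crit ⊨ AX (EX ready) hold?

Sat(EX ready) = {s : some successor in {Req, Send}} = {Crit, Retry}
Sat(AX (EX ready)) = {s : every successor in {Crit, Retry}} = {Hold, Ack}
Crit ∉ Sat(AX (EX ready)) = {Hold, Ack}, so the formula does not hold at Crit.

No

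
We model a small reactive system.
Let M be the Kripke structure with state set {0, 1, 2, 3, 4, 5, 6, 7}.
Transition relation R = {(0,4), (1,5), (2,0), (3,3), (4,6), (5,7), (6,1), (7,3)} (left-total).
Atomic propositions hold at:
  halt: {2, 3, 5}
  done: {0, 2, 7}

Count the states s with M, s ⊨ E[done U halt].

E[done U halt]: least fixpoint, start Z0 = Sat(halt) = {2, 3, 5}, add states in Sat(done) with some successor in Z. Z1 = {2, 3, 5, 7}; fixed.
Sat(E[done U halt]) = {2, 3, 5, 7}
|Sat(E[done U halt])| = |{2, 3, 5, 7}| = 4.

4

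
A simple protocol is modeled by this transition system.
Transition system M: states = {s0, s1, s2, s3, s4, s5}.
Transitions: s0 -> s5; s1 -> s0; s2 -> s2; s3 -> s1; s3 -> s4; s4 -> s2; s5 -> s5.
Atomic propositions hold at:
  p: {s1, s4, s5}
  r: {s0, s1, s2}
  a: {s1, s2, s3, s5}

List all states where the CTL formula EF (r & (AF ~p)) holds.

{s0, s1, s2, s3, s4}

Sat(~p) = {s0, s2, s3}
AF ~p: least fixpoint, start Z0 = {s0, s2, s3}, add states with every successor in Z. Z1 = {s0, s1, s2, s3, s4}; fixed.
Sat(AF ~p) = {s0, s1, s2, s3, s4}
Sat(r & (AF ~p)) = {s0, s1, s2}
EF (r & (AF ~p)): least fixpoint, start Z0 = {s0, s1, s2}, add states with some successor in Z. Z1 = {s0, s1, s2, s3, s4}; fixed.
Sat(EF (r & (AF ~p))) = {s0, s1, s2, s3, s4}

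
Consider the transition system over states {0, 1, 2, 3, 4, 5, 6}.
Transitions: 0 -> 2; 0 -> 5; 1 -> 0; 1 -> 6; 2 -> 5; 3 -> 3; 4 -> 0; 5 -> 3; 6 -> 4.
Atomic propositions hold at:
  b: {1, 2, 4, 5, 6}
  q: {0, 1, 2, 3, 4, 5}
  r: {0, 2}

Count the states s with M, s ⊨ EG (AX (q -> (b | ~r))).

Sat(~r) = {1, 3, 4, 5, 6}
Sat(b | ~r) = {1, 2, 3, 4, 5, 6}
Sat(q -> (b | ~r)) = {1, 2, 3, 4, 5, 6}
Sat(AX (q -> (b | ~r))) = {s : every successor in {1, 2, 3, 4, 5, 6}} = {0, 2, 3, 5, 6}
EG (AX (q -> (b | ~r))): greatest fixpoint, start Z0 = {0, 2, 3, 5, 6}, keep only states in Sat with some successor in Z. Z1 = {0, 2, 3, 5}; fixed.
Sat(EG (AX (q -> (b | ~r)))) = {0, 2, 3, 5}
|Sat(EG (AX (q -> (b | ~r))))| = |{0, 2, 3, 5}| = 4.

4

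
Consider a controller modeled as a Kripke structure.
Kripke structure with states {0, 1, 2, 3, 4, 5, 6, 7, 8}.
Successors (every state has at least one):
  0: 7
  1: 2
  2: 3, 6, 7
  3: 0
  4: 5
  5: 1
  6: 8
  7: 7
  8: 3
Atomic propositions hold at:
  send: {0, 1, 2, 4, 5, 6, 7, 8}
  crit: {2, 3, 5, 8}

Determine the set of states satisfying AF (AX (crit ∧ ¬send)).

{6, 8}

Sat(¬send) = {3}
Sat(crit ∧ ¬send) = {3}
Sat(AX (crit ∧ ¬send)) = {s : every successor in {3}} = {8}
AF (AX (crit ∧ ¬send)): least fixpoint, start Z0 = {8}, add states with every successor in Z. Z1 = {6, 8}; fixed.
Sat(AF (AX (crit ∧ ¬send))) = {6, 8}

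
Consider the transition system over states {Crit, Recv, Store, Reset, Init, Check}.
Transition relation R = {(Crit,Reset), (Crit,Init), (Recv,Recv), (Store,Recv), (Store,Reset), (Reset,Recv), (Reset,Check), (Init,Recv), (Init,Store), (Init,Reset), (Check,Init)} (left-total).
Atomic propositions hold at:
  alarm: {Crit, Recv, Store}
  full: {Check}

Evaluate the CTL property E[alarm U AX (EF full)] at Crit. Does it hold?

EF full: least fixpoint, start Z0 = {Check}, add states with some successor in Z. Z1 = {Reset, Check}; Z2 = {Crit, Store, Reset, Init, Check}; fixed.
Sat(EF full) = {Crit, Store, Reset, Init, Check}
Sat(AX (EF full)) = {s : every successor in {Crit, Store, Reset, Init, Check}} = {Crit, Check}
E[alarm U AX (EF full)]: least fixpoint, start Z0 = Sat(AX (EF full)) = {Crit, Check}, add states in Sat(alarm) with some successor in Z. Already a fixed point.
Sat(E[alarm U AX (EF full)]) = {Crit, Check}
Crit ∈ Sat(E[alarm U AX (EF full)]) = {Crit, Check}, so the formula holds at Crit.

Yes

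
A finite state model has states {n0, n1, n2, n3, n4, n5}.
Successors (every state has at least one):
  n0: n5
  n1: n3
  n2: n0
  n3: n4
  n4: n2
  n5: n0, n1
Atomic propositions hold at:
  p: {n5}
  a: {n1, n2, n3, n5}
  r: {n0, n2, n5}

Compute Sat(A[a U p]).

A[a U p]: least fixpoint, start Z0 = Sat(p) = {n5}, add states in Sat(a) with every successor in Z. Already a fixed point.
Sat(A[a U p]) = {n5}

{n5}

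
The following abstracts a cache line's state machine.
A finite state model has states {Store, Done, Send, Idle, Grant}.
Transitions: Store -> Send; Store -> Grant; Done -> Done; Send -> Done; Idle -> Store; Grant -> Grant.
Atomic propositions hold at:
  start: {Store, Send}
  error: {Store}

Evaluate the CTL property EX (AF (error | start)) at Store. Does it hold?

Yes

Sat(error | start) = {Store, Send}
AF (error | start): least fixpoint, start Z0 = {Store, Send}, add states with every successor in Z. Z1 = {Store, Send, Idle}; fixed.
Sat(AF (error | start)) = {Store, Send, Idle}
Sat(EX (AF (error | start))) = {s : some successor in {Store, Send, Idle}} = {Store, Idle}
Store ∈ Sat(EX (AF (error | start))) = {Store, Idle}, so the formula holds at Store.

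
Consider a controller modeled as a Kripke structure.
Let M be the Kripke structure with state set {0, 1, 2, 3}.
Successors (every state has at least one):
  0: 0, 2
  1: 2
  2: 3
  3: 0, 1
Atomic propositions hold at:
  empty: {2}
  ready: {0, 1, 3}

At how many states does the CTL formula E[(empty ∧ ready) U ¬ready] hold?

1

Sat(empty ∧ ready) = ∅
Sat(¬ready) = {2}
E[(empty ∧ ready) U ¬ready]: least fixpoint, start Z0 = Sat(¬ready) = {2}, add states in Sat(empty ∧ ready) with some successor in Z. Already a fixed point.
Sat(E[(empty ∧ ready) U ¬ready]) = {2}
|Sat(E[(empty ∧ ready) U ¬ready])| = |{2}| = 1.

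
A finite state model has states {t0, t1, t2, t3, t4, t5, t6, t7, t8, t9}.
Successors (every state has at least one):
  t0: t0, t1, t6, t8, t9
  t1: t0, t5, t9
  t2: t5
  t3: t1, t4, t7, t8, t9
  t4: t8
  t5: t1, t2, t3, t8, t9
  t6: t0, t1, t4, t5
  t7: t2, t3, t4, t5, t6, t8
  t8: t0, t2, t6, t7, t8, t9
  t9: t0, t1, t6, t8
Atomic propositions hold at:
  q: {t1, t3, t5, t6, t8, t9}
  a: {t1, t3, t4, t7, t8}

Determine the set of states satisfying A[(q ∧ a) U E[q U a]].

{t1, t3, t4, t5, t6, t7, t8, t9}

Sat(q ∧ a) = {t1, t3, t8}
E[q U a]: least fixpoint, start Z0 = Sat(a) = {t1, t3, t4, t7, t8}, add states in Sat(q) with some successor in Z. Z1 = {t1, t3, t4, t5, t6, t7, t8, t9}; fixed.
Sat(E[q U a]) = {t1, t3, t4, t5, t6, t7, t8, t9}
A[(q ∧ a) U E[q U a]]: least fixpoint, start Z0 = Sat(E[q U a]) = {t1, t3, t4, t5, t6, t7, t8, t9}, add states in Sat(q ∧ a) with every successor in Z. Already a fixed point.
Sat(A[(q ∧ a) U E[q U a]]) = {t1, t3, t4, t5, t6, t7, t8, t9}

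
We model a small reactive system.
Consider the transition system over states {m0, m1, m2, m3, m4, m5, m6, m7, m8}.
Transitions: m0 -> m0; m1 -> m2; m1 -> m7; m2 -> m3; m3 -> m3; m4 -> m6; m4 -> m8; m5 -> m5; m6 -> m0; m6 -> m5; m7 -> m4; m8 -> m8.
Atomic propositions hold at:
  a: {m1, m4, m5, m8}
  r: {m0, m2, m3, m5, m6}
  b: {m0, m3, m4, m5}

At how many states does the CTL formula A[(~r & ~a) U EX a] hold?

5

Sat(~r) = {m1, m4, m7, m8}
Sat(~a) = {m0, m2, m3, m6, m7}
Sat(~r & ~a) = {m7}
Sat(EX a) = {s : some successor in {m1, m4, m5, m8}} = {m4, m5, m6, m7, m8}
A[(~r & ~a) U EX a]: least fixpoint, start Z0 = Sat(EX a) = {m4, m5, m6, m7, m8}, add states in Sat(~r & ~a) with every successor in Z. Already a fixed point.
Sat(A[(~r & ~a) U EX a]) = {m4, m5, m6, m7, m8}
|Sat(A[(~r & ~a) U EX a])| = |{m4, m5, m6, m7, m8}| = 5.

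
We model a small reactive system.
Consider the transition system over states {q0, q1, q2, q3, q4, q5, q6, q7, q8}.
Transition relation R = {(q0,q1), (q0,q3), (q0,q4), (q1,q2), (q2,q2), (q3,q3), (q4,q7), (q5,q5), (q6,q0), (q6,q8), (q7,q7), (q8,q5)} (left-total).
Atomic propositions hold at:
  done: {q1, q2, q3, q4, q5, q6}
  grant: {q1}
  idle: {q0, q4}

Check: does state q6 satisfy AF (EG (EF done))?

EF done: least fixpoint, start Z0 = {q1, q2, q3, q4, q5, q6}, add states with some successor in Z. Z1 = {q0, q1, q2, q3, q4, q5, q6, q8}; fixed.
Sat(EF done) = {q0, q1, q2, q3, q4, q5, q6, q8}
EG (EF done): greatest fixpoint, start Z0 = {q0, q1, q2, q3, q4, q5, q6, q8}, keep only states in Sat with some successor in Z. Z1 = {q0, q1, q2, q3, q5, q6, q8}; fixed.
Sat(EG (EF done)) = {q0, q1, q2, q3, q5, q6, q8}
AF (EG (EF done)): least fixpoint, start Z0 = {q0, q1, q2, q3, q5, q6, q8}, add states with every successor in Z. Already a fixed point.
Sat(AF (EG (EF done))) = {q0, q1, q2, q3, q5, q6, q8}
q6 ∈ Sat(AF (EG (EF done))) = {q0, q1, q2, q3, q5, q6, q8}, so the formula holds at q6.

Yes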